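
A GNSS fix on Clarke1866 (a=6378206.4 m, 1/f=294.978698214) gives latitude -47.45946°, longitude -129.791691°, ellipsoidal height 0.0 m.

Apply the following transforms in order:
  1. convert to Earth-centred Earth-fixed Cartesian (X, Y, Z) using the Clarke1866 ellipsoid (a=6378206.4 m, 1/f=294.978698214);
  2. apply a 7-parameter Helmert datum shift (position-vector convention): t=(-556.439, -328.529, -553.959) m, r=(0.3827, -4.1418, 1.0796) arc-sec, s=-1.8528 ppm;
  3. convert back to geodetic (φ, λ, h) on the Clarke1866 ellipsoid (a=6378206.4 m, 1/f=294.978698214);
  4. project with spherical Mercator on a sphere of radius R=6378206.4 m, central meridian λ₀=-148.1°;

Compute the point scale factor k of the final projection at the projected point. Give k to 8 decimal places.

start: φ=-47.459460°, λ=-129.791691°, h=0.000 m
→ ECEF (a=6378206.400, f=1/294.978698214): X=-2765000.4683, Y=-3319635.4237, Z=-4676247.3280
→ Helmert 7p (PV): X=-2765440.5103, Y=-3319963.5980, Z=-4676854.3032
→ geod (Bowring, a=6378206.400): φ=-47.45961367°, λ=-129.79338947°, h=808.1200 m
→ into merc (λ₀=-148.1°): φ=-47.45961367°, λ−λ₀=18.30661053°
scale k = 1.47904986

1.47904986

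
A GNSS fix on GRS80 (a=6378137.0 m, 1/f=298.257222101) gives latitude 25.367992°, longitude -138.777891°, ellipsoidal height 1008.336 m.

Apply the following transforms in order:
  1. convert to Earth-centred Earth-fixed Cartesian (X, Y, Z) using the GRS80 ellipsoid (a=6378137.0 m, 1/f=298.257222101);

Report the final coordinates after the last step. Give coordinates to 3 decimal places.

start: φ=25.367992°, λ=-138.777891°, h=1008.336 m
→ ECEF (a=6378137.000, f=1/298.257222101): X=-4338146.0395, Y=-3800717.6657, Z=2716396.1131

X=-4338146.039 m, Y=-3800717.666 m, Z=2716396.113 m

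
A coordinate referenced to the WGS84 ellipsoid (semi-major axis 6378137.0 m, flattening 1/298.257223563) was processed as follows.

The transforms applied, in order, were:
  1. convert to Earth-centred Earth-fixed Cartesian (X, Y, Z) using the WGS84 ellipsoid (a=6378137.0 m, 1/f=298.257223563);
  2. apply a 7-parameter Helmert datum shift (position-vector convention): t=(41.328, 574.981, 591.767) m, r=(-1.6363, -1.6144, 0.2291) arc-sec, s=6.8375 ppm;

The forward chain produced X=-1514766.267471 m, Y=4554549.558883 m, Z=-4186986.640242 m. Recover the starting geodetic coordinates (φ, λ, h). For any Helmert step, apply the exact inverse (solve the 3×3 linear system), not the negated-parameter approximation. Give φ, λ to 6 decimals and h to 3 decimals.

start: X=-1514766.2675, Y=4554549.5589, Z=-4186986.6402 m
→ Helmert⁻¹: X=-1514824.9548, Y=4553978.3423, Z=-4187501.7919
→ geod (Bowring, a=6378137.000): φ=-41.29609900°, λ=108.39907100°, h=479.9290 m

φ=-41.296099°, λ=108.399071°, h=479.929 m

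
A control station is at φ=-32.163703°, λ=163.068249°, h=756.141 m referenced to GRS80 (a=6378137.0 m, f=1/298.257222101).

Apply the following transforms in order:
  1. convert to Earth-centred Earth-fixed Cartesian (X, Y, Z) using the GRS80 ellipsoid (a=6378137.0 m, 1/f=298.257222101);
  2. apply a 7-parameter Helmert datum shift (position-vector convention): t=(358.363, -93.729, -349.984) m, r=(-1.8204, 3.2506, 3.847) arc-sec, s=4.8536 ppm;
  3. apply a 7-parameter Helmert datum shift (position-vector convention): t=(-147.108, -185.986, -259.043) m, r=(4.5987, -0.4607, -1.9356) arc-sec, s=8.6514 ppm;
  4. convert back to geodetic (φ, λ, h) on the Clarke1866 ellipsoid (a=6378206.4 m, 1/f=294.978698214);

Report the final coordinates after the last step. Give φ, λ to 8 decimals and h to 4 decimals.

start: φ=-32.163703°, λ=163.068249°, h=756.141 m
→ ECEF (a=6378137.000, f=1/298.257222101): X=-5170760.2942, Y=1574127.5506, Z=-3376214.5900
→ Helmert 7p (PV): X=-5170509.5941, Y=1573915.2256, Z=-3376513.3651
→ Helmert 7p (PV): X=-5170679.1228, Y=1573866.6573, Z=-3376778.0774
→ geod (Bowring, a=6378206.400): φ=-32.17067225°, λ=163.07064417°, h=923.9620 m

φ=-32.17067225°, λ=163.07064417°, h=923.9620 m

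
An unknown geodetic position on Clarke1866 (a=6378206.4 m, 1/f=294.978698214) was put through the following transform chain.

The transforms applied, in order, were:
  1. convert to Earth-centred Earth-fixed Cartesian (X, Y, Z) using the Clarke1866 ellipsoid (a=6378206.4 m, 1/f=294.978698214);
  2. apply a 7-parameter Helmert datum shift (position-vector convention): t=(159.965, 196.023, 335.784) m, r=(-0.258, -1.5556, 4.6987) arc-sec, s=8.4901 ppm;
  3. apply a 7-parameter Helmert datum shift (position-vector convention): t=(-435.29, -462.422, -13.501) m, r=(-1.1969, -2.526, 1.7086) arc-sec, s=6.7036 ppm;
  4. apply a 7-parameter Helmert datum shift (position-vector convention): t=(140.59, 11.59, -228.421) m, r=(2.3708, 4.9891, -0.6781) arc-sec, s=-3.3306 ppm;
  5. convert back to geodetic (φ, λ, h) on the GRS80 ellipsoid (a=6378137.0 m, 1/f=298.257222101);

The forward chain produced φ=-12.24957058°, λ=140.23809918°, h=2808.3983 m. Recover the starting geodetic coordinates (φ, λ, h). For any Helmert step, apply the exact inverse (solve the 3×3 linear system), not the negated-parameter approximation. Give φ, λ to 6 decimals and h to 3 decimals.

start: φ=-12.249571°, λ=140.238099°, h=2808.398 m
→ ECEF (a=6378137.000, f=1/298.257222101): X=-4794136.5794, Y=3988926.1714, Z=-1344990.8115
→ Helmert⁻¹: X=-4794273.7200, Y=3988896.6471, Z=-1344928.6807
→ Helmert⁻¹: X=-4793789.7173, Y=3989379.8394, Z=-1344824.3080
→ Helmert⁻¹: X=-4793828.2509, Y=3989260.8337, Z=-1345107.5278
→ geod (Bowring, a=6378206.400): φ=-12.25153400°, λ=140.23392400°, h=2752.0150 m

φ=-12.251534°, λ=140.233924°, h=2752.015 m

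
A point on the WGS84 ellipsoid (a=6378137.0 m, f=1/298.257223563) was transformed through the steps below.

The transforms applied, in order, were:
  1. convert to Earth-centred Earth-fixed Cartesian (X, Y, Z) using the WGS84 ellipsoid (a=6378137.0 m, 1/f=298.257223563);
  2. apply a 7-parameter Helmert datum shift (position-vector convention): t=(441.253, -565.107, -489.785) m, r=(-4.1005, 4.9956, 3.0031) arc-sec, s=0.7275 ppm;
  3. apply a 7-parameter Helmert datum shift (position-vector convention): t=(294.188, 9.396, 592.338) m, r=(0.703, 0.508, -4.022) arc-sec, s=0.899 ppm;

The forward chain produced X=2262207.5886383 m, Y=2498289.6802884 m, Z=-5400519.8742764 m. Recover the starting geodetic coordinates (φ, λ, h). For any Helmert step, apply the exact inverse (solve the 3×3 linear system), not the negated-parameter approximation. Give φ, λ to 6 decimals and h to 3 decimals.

φ=-58.204740°, λ=47.854171°, h=3205.888 m

start: X=2262207.5886, Y=2498289.6803, Z=-5400519.8743 m
→ Helmert⁻¹: X=2261875.9544, Y=2498303.7348, Z=-5401110.3008
→ Helmert⁻¹: X=2261600.2363, Y=2498941.4573, Z=-5400512.1340
→ geod (Bowring, a=6378137.000): φ=-58.20474000°, λ=47.85417100°, h=3205.8880 m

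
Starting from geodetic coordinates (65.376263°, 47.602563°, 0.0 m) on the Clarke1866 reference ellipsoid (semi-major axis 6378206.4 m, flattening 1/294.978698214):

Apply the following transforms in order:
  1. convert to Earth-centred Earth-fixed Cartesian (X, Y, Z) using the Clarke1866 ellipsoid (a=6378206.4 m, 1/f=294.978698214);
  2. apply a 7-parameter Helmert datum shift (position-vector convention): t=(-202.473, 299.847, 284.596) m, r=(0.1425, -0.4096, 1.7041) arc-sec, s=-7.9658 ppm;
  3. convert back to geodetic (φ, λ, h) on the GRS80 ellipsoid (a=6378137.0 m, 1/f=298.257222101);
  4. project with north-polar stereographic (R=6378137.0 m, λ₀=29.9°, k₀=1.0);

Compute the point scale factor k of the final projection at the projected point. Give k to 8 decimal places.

1.04763861

start: φ=65.376263°, λ=47.602563°, h=0.000 m
→ ECEF (a=6378206.400, f=1/294.978698214): X=1796921.8013, Y=1968057.2659, Z=5775123.5878
→ Helmert 7p (PV): X=1796677.2868, Y=1968352.2915, Z=5775367.1082
→ geod (Bowring, a=6378137.000): φ=65.37512067°, λ=47.61072181°, h=116.3765 m
→ into stereo (λ₀=29.9°): φ=65.37512067°, λ−λ₀=17.71072181°
scale k = 1.04763861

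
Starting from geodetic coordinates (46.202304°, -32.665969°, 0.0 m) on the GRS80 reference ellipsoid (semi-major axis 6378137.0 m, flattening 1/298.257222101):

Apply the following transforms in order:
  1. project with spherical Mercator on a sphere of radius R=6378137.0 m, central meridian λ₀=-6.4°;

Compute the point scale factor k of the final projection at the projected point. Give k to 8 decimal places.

1.44484837

start: φ=46.202304°, λ=-32.665969°, h=0.000 m
→ into merc (λ₀=-6.4°): φ=46.20230400°, λ−λ₀=-26.26596900°
scale k = 1.44484837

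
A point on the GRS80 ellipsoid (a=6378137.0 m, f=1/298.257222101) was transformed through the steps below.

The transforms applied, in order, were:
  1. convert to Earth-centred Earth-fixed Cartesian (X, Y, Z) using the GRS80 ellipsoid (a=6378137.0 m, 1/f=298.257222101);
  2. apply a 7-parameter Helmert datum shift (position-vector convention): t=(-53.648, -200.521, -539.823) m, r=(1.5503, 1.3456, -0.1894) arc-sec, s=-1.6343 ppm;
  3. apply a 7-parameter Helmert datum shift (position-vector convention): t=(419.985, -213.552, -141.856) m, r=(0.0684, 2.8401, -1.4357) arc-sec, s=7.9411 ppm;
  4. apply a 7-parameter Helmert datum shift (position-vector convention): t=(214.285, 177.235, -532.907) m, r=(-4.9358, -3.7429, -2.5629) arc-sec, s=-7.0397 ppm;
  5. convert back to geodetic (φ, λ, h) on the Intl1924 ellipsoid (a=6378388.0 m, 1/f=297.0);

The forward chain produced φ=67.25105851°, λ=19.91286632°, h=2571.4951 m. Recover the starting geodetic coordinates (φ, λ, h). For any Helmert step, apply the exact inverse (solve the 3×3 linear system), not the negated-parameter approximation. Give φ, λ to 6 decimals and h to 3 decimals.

φ=67.258954°, λ=19.921813°, h=3689.855 m

start: φ=67.251059°, λ=19.912866°, h=2571.495 m
→ ECEF (a=6378388.000, f=1/297.0): X=2326609.8117, Y=842811.9688, Z=5861802.9455
→ Helmert⁻¹: X=2326507.8141, Y=842529.2905, Z=5862355.0661
→ Helmert⁻¹: X=2325982.7699, Y=842754.2842, Z=5862482.1152
→ Helmert⁻¹: X=2326001.1968, Y=843002.3857, Z=5863040.3581
→ geod (Bowring, a=6378137.000): φ=67.25895400°, λ=19.92181300°, h=3689.8550 m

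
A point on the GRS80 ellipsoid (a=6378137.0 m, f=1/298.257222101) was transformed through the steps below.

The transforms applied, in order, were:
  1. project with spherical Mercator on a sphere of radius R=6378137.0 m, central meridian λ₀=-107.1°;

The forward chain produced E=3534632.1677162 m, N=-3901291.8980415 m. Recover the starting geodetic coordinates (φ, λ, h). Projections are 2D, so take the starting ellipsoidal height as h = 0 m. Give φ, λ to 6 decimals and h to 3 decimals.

start: E=3534632.1677, N=-3901291.8980 m
→ merc⁻¹: φ=-33.04510100°, λ=-75.34785900°

φ=-33.045101°, λ=-75.347859°, h=0.000 m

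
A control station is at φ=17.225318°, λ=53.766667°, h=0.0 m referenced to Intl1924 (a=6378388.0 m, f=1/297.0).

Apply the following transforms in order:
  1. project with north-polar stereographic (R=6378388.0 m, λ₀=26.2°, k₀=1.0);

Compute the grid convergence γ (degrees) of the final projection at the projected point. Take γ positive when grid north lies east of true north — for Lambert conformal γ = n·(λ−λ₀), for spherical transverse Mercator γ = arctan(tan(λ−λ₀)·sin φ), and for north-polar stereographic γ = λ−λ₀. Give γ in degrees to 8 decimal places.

27.56666700

start: φ=17.225318°, λ=53.766667°, h=0.000 m
→ into stereo (λ₀=26.2°): φ=17.22531800°, λ−λ₀=27.56666700°
convergence γ = 27.56666700°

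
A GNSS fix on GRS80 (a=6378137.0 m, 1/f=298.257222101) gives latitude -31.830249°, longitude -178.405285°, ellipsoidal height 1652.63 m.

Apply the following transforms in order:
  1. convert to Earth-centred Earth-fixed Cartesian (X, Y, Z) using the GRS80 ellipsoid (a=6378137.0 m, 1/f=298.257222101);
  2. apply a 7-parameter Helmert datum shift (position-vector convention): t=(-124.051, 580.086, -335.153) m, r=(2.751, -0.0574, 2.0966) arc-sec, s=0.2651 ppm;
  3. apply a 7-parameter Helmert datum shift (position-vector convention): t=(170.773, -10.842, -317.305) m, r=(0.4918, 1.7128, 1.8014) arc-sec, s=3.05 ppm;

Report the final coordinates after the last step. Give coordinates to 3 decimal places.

start: φ=-31.830249°, λ=-178.405285°, h=1652.630 m
→ ECEF (a=6378137.000, f=1/298.257222101): X=-5423311.9345, Y=-150986.1801, Z=-3345325.5657
→ Helmert 7p (PV): X=-5423434.9576, Y=-150416.6426, Z=-3345665.1285
→ Helmert 7p (PV): X=-5423307.1945, Y=-150467.3316, Z=-3345947.9607

X=-5423307.194 m, Y=-150467.332 m, Z=-3345947.961 m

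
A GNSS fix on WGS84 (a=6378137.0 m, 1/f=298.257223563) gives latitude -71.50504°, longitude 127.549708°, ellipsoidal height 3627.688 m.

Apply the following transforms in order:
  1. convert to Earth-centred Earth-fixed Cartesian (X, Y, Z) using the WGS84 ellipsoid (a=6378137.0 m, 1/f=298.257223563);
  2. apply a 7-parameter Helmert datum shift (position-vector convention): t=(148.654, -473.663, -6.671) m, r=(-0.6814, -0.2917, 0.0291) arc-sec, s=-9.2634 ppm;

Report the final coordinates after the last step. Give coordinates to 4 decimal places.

start: φ=-71.505040°, λ=127.549708°, h=3627.688 m
→ ECEF (a=6378137.000, f=1/298.257223563): X=-1237517.4981, Y=1609870.3923, Z=-6029833.1410
→ Helmert 7p (PV): X=-1237349.0803, Y=1609361.7223, Z=-6029791.0235

X=-1237349.0803 m, Y=1609361.7223 m, Z=-6029791.0235 m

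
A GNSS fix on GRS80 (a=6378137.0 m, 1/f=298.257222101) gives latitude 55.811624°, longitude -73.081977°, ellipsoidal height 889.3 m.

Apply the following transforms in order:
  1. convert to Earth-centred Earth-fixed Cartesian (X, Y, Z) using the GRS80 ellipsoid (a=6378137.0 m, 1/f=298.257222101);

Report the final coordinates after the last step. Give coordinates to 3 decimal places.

X=1045490.222 m, Y=-3437225.942 m, Z=5253420.894 m

start: φ=55.811624°, λ=-73.081977°, h=889.300 m
→ ECEF (a=6378137.000, f=1/298.257222101): X=1045490.2225, Y=-3437225.9420, Z=5253420.8942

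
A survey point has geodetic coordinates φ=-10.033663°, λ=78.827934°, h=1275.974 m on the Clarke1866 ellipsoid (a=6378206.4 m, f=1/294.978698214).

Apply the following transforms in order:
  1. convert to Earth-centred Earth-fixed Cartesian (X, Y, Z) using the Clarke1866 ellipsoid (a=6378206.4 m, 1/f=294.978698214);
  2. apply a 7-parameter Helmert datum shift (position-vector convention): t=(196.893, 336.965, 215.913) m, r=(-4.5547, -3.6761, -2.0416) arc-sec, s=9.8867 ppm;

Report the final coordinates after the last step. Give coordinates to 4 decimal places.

start: φ=-10.033663°, λ=78.827934°, h=1275.974 m
→ ECEF (a=6378206.400, f=1/294.978698214): X=1217283.5881, Y=6163500.9626, Z=-1104068.1988
→ Helmert 7p (PV): X=1217573.1998, Y=6163862.4355, Z=-1103977.6091

X=1217573.1998 m, Y=6163862.4355 m, Z=-1103977.6091 m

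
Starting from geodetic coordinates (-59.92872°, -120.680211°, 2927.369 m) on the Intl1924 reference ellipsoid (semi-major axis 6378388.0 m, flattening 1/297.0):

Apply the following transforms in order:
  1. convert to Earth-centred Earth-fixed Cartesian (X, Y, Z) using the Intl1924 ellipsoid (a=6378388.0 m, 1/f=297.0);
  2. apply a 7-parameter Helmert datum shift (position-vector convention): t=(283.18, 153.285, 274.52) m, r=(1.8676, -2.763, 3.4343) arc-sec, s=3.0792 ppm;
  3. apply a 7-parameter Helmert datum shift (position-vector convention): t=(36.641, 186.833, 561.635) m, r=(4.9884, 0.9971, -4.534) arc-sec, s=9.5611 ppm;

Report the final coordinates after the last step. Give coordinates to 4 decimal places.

start: φ=-59.928720°, λ=-120.680211°, h=2927.369 m
→ ECEF (a=6378388.000, f=1/297.0): X=-1635647.6682, Y=-2756913.2316, Z=-5499153.7744
→ Helmert 7p (PV): X=-1635249.9584, Y=-2756745.8776, Z=-5498943.0598
→ Helmert 7p (PV): X=-1635316.1326, Y=-2756416.4665, Z=-5498492.7668

X=-1635316.1326 m, Y=-2756416.4665 m, Z=-5498492.7668 m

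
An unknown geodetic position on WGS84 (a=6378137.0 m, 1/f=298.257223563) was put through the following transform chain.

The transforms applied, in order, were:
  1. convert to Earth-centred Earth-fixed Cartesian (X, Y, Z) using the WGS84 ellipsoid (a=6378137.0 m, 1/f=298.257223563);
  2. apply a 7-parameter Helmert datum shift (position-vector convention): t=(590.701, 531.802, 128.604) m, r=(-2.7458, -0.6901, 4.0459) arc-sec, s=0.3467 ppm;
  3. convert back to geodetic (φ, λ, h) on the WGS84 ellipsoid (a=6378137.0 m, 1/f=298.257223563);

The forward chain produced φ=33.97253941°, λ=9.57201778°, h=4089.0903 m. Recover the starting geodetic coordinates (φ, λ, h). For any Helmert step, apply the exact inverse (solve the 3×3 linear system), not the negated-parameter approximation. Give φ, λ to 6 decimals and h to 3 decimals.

φ=33.974894°, λ=9.565760°, h=3458.625 m

start: φ=33.972539°, λ=9.572018°, h=4089.090 m
→ ECEF (a=6378137.000, f=1/298.257223563): X=5224585.1135, Y=881048.0570, Z=3546205.8831
→ Helmert⁻¹: X=5224021.7338, Y=880366.2748, Z=3546070.2911
→ geod (Bowring, a=6378137.000): φ=33.97489400°, λ=9.56576000°, h=3458.6250 m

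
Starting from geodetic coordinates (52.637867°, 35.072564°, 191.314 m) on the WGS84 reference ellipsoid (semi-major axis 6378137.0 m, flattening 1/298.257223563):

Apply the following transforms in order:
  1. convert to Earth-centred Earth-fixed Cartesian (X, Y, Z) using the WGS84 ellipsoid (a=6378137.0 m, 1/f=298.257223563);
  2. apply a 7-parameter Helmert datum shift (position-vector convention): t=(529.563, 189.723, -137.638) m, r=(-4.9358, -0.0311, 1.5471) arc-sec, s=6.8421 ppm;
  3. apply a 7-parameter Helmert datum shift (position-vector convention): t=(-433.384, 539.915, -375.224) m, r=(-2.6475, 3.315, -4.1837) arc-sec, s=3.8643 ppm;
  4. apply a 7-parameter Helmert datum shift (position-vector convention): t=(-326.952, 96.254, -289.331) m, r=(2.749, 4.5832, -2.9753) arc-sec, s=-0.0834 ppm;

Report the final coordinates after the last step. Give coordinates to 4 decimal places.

start: φ=52.637867°, λ=35.072564°, h=191.314 m
→ ECEF (a=6378137.000, f=1/298.257223563): X=3174591.3259, Y=2228869.8994, Z=5046341.3556
→ Helmert 7p (PV): X=3175125.1311, Y=2229219.4408, Z=5046185.3878
→ Helmert 7p (PV): X=3174830.3329, Y=2229768.3387, Z=5045750.0212
→ Helmert 7p (PV): X=3174647.3962, Y=2229751.3635, Z=5045419.4421

X=3174647.3962 m, Y=2229751.3635 m, Z=5045419.4421 m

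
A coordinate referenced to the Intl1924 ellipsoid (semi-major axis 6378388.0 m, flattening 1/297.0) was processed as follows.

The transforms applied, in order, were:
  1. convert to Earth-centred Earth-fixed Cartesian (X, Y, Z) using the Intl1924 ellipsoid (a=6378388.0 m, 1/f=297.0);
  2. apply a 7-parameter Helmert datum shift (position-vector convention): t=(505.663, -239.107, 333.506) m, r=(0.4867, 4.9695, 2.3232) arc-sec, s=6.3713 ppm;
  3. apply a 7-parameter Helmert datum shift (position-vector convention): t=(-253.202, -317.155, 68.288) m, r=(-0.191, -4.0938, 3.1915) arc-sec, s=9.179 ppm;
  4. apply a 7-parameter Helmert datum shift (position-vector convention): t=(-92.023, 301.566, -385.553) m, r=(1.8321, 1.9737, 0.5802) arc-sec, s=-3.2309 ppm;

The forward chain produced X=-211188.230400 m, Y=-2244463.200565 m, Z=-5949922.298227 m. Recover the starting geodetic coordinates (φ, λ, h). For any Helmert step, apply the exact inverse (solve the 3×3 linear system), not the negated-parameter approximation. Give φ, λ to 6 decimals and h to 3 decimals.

φ=-69.377919°, λ=-95.379438°, h=2943.980 m

start: X=-211188.2304, Y=-2244463.2006, Z=-5949922.2982 m
→ Helmert⁻¹: X=-211046.2741, Y=-2244824.2710, Z=-5949538.0480
→ Helmert⁻¹: X=-210943.9482, Y=-2244477.7407, Z=-5949549.6167
→ Helmert⁻¹: X=-211330.1927, Y=-2244235.9940, Z=-5949845.0105
→ geod (Bowring, a=6378388.000): φ=-69.37791900°, λ=-95.37943800°, h=2943.9800 m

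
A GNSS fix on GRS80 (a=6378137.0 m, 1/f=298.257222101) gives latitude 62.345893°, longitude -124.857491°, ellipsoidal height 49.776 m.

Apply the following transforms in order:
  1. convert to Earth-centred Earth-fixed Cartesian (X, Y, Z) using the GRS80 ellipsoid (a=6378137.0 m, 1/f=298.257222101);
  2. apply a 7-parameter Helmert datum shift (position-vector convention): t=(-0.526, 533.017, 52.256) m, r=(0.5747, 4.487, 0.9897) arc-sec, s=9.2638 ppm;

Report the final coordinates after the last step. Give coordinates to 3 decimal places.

X=-1696278.973 m, Y=-2435090.052 m, Z=5626688.726 m

start: φ=62.345893°, λ=-124.857491°, h=49.776 m
→ ECEF (a=6378137.000, f=1/298.257222101): X=-1696396.8171, Y=-2435576.6899, Z=5626554.2300
→ Helmert 7p (PV): X=-1696278.9728, Y=-2435090.0523, Z=5626688.7262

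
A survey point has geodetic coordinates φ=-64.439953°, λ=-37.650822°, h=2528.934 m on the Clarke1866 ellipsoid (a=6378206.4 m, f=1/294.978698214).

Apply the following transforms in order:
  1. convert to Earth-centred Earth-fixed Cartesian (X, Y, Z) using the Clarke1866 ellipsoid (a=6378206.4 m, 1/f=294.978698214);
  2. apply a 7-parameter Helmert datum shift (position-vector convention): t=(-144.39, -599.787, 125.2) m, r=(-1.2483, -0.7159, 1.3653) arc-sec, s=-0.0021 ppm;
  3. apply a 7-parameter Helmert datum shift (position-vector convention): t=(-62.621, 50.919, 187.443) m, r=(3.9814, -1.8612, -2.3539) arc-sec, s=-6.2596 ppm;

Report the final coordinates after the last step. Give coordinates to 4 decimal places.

start: φ=-64.439953°, λ=-37.650822°, h=2528.934 m
→ ECEF (a=6378206.400, f=1/294.978698214): X=2185717.8379, Y=-1686320.0001, Z=-5733135.3524
→ Helmert 7p (PV): X=2185604.5038, Y=-1686940.0124, Z=-5732992.3488
→ Helmert 7p (PV): X=2185560.6810, Y=-1686792.8162, Z=-5732781.8599

X=2185560.6810 m, Y=-1686792.8162 m, Z=-5732781.8599 m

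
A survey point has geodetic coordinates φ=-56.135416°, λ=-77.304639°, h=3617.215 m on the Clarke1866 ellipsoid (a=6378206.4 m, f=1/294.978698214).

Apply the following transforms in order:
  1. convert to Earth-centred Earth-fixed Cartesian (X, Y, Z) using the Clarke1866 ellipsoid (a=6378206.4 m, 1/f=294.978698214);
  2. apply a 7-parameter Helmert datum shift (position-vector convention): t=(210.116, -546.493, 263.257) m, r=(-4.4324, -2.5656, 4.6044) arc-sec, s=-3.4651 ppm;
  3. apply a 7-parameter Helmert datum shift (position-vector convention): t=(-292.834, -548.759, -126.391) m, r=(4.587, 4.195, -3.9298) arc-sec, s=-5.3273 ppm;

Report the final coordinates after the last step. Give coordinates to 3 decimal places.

X=783235.643 m, Y=-3478393.656 m, Z=-5275486.624 m

start: φ=-56.135416°, λ=-77.304639°, h=3617.215 m
→ ECEF (a=6378206.400, f=1/294.978698214): X=783355.5570, Y=-3477335.4822, Z=-5275661.0581
→ Helmert 7p (PV): X=783706.2025, Y=-3477965.8070, Z=-5275295.0530
→ Helmert 7p (PV): X=783235.6429, Y=-3478393.6555, Z=-5275486.6238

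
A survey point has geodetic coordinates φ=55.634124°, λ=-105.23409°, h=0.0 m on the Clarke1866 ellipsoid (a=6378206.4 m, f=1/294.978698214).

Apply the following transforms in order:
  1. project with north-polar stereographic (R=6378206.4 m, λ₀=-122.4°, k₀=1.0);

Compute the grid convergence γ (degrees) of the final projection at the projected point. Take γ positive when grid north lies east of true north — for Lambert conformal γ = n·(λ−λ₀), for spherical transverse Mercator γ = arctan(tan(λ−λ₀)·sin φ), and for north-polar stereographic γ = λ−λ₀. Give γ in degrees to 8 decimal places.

17.16591000

start: φ=55.634124°, λ=-105.234090°, h=0.000 m
→ into stereo (λ₀=-122.4°): φ=55.63412400°, λ−λ₀=17.16591000°
convergence γ = 17.16591000°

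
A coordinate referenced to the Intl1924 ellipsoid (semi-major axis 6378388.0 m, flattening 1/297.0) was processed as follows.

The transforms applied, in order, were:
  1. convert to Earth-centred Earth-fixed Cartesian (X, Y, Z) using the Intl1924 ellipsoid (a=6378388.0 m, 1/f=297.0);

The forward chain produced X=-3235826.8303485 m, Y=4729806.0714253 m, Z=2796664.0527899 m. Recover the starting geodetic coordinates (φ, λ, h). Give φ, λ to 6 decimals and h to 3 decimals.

start: X=-3235826.8303, Y=4729806.0714, Z=2796664.0528 m
→ geod (Bowring, a=6378388.000): φ=26.16537900°, λ=124.37740500°, h=2512.0690 m

φ=26.165379°, λ=124.377405°, h=2512.069 m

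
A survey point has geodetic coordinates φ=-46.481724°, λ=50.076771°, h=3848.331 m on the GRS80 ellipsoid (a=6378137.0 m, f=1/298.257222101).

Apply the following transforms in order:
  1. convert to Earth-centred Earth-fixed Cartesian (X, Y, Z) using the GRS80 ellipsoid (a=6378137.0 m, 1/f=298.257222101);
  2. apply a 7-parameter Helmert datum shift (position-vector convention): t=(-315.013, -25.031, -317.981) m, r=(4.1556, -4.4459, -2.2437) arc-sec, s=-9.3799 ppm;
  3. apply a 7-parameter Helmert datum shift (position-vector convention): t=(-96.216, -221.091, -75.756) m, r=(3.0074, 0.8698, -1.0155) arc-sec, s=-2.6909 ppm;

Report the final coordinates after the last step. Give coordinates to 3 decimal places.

start: φ=-46.481724°, λ=50.076771°, h=3848.331 m
→ ECEF (a=6378137.000, f=1/298.257222101): X=2825220.1122, Y=3376142.9110, Z=-4605072.3540
→ Helmert 7p (PV): X=2825014.5818, Y=3376148.2574, Z=-4605218.2265
→ Helmert 7p (PV): X=2824907.9659, Y=3375971.3185, Z=-4605244.2780

X=2824907.966 m, Y=3375971.318 m, Z=-4605244.278 m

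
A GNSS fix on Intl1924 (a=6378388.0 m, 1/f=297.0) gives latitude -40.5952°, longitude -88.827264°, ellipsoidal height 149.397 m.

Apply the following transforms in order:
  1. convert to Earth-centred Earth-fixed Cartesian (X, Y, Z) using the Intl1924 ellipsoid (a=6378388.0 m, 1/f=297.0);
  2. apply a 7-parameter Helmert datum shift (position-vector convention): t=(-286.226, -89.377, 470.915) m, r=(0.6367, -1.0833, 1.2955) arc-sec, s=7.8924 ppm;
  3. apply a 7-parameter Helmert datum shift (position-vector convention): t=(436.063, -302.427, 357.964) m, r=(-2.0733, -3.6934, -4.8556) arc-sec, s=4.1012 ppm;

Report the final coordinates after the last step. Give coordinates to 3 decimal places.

start: φ=-40.595200°, λ=-88.827264°, h=149.397 m
→ ECEF (a=6378388.000, f=1/297.0): X=99269.4377, Y=-4849280.2431, Z=-4128559.7064
→ Helmert 7p (PV): X=99036.1359, Y=-4849394.5249, Z=-4128135.8232
→ Helmert 7p (PV): X=99432.3660, Y=-4849760.6663, Z=-4127744.2716

X=99432.366 m, Y=-4849760.666 m, Z=-4127744.272 m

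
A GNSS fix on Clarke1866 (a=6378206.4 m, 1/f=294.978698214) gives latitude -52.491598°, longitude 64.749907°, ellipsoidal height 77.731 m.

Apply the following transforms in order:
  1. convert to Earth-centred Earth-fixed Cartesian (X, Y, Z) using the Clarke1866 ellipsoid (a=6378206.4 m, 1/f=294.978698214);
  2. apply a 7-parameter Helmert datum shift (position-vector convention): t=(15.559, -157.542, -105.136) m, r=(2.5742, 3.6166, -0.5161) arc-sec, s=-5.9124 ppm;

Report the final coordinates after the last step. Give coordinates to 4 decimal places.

start: φ=-52.491598°, λ=64.749907°, h=77.731 m
→ ECEF (a=6378206.400, f=1/294.978698214): X=1660165.3831, Y=3520039.4812, Z=-5036153.4148
→ Helmert 7p (PV): X=1660091.6318, Y=3519919.8246, Z=-5036213.9537

X=1660091.6318 m, Y=3519919.8246 m, Z=-5036213.9537 m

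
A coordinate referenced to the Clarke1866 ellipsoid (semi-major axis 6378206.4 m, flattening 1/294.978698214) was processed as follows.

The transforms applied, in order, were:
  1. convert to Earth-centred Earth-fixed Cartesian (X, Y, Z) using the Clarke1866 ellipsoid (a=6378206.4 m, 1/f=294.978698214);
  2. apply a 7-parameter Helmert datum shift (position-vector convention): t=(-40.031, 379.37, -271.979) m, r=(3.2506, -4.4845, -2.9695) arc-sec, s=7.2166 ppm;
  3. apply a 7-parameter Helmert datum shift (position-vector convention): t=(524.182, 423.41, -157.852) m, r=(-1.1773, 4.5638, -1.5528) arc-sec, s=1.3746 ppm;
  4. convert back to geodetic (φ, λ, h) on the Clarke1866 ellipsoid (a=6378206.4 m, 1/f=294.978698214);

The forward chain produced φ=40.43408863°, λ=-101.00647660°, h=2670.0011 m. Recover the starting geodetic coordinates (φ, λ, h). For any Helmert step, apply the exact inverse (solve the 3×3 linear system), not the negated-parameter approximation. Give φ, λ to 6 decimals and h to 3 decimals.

start: φ=40.434089°, λ=-101.006477°, h=2670.001 m
→ ECEF (a=6378206.400, f=1/294.978698214): X=-928586.2767, Y=-4774280.9052, Z=4116324.9402
→ Helmert⁻¹: X=-929164.3163, Y=-4774728.2422, Z=4116429.3223
→ Helmert⁻¹: X=-928959.3319, Y=-4775021.6486, Z=4116767.0411
→ geod (Bowring, a=6378206.400): φ=40.43245700°, λ=-101.00912400°, h=3564.4020 m

φ=40.432457°, λ=-101.009124°, h=3564.402 m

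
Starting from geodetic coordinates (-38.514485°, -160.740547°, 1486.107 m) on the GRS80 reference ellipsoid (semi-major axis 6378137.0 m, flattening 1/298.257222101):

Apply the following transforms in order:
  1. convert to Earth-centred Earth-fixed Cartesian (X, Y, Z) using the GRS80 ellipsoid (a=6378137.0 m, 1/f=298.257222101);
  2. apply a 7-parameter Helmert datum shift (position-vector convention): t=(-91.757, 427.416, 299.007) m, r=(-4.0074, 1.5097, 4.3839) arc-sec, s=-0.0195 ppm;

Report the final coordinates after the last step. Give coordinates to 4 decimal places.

X=-4718588.6406 m, Y=-1648398.1258 m, Z=-3950847.4086 m

start: φ=-38.514485°, λ=-160.740547°, h=1486.107 m
→ ECEF (a=6378137.000, f=1/298.257222101): X=-4718503.0957, Y=-1648648.5222, Z=-3951213.0591
→ Helmert 7p (PV): X=-4718588.6406, Y=-1648398.1258, Z=-3950847.4086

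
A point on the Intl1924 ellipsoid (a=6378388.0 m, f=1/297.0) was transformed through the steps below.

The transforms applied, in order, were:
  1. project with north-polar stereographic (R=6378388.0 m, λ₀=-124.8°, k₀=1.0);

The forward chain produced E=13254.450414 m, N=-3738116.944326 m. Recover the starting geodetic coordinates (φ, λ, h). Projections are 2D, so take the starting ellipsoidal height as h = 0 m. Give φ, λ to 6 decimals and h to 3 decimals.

φ=57.335480°, λ=-124.596844°, h=0.000 m

start: E=13254.4504, N=-3738116.9443 m
→ stereo⁻¹: φ=57.33548000°, λ=-124.59684400°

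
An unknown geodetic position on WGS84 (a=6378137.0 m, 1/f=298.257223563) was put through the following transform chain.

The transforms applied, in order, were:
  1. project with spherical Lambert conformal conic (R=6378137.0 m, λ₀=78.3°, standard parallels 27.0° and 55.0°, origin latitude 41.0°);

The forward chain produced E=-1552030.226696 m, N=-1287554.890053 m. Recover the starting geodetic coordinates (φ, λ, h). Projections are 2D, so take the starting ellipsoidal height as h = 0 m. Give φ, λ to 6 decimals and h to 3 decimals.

start: E=-1552030.2267, N=-1287554.8901 m
→ lcc⁻¹: φ=27.87524000°, λ=62.38305300°

φ=27.875240°, λ=62.383053°, h=0.000 m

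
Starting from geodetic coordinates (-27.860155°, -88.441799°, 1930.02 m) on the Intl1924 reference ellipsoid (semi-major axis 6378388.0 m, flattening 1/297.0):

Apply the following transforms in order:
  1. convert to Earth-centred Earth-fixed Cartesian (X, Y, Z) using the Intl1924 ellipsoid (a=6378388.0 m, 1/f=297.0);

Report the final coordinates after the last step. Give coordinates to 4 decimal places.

X=153498.9670 m, Y=-5642837.2294 m, Z=-2963756.3332 m

start: φ=-27.860155°, λ=-88.441799°, h=1930.020 m
→ ECEF (a=6378388.000, f=1/297.0): X=153498.9670, Y=-5642837.2294, Z=-2963756.3332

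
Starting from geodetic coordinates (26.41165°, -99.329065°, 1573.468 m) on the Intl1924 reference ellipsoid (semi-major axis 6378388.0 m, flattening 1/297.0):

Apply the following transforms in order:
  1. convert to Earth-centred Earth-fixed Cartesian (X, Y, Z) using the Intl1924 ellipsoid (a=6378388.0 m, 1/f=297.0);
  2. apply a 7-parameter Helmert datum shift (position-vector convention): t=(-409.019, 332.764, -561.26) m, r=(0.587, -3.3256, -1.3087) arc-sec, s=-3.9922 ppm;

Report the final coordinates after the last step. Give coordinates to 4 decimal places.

X=-927372.5139 m, Y=-5641853.3315 m, Z=2820116.1784 m

start: φ=26.411650°, λ=-99.329065°, h=1573.468 m
→ ECEF (a=6378388.000, f=1/297.0): X=-926885.9188, Y=-5642206.4738, Z=2820719.7003
→ Helmert 7p (PV): X=-927372.5139, Y=-5641853.3315, Z=2820116.1784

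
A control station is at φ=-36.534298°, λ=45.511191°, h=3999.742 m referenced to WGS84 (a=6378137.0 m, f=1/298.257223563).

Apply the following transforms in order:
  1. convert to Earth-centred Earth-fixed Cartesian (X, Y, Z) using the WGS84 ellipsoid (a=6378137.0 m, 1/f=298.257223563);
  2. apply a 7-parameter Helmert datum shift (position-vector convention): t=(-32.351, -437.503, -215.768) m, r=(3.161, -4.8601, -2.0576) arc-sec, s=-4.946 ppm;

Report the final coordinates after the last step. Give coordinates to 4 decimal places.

X=3597927.0409 m, Y=3662197.5171 m, Z=-3778430.5895 m

start: φ=-36.534298°, λ=45.511191°, h=3999.742 m
→ ECEF (a=6378137.000, f=1/298.257223563): X=3597851.6232, Y=3662631.1226, Z=-3778374.4124
→ Helmert 7p (PV): X=3597927.0409, Y=3662197.5171, Z=-3778430.5895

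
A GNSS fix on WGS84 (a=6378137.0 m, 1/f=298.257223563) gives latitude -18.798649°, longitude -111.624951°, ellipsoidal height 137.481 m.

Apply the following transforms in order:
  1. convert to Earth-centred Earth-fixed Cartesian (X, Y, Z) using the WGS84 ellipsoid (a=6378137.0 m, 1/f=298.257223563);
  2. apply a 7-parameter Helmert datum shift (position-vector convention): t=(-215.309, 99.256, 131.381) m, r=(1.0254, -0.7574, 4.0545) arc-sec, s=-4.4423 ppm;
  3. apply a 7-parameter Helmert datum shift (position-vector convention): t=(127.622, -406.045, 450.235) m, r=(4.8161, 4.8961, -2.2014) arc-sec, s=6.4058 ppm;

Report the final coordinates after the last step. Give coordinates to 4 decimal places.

start: φ=-18.798649°, λ=-111.624951°, h=137.481 m
→ ECEF (a=6378137.000, f=1/298.257223563): X=-2225968.1512, Y=-5615008.5317, Z=-2042307.6080
→ Helmert 7p (PV): X=-2226055.7001, Y=-5614917.9345, Z=-2042203.2417
→ Helmert 7p (PV): X=-2226050.7404, Y=-5615288.5054, Z=-2041844.3527

X=-2226050.7404 m, Y=-5615288.5054 m, Z=-2041844.3527 m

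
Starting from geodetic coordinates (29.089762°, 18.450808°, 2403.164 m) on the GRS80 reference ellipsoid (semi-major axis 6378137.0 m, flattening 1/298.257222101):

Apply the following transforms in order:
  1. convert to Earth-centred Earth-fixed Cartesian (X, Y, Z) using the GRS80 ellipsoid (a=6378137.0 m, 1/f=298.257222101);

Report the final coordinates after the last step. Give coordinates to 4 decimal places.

start: φ=29.089762°, λ=18.450808°, h=2403.164 m
→ ECEF (a=6378137.000, f=1/298.257222101): X=5293266.7138, Y=1766050.3315, Z=3083767.2968

X=5293266.7138 m, Y=1766050.3315 m, Z=3083767.2968 m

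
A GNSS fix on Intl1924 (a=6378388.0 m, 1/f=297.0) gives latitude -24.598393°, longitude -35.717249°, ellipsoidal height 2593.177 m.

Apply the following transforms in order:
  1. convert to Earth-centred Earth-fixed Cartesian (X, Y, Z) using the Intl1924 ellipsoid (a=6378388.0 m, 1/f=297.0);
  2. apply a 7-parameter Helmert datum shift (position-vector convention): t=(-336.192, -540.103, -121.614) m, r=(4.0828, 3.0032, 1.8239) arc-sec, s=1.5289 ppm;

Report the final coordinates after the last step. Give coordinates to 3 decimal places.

start: φ=-24.598393°, λ=-35.717249°, h=2593.177 m
→ ECEF (a=6378388.000, f=1/297.0): X=4713347.0607, Y=-3389035.5493, Z=-2639805.5070
→ Helmert 7p (PV): X=4713009.6071, Y=-3389486.9036, Z=-2640066.8657

X=4713009.607 m, Y=-3389486.904 m, Z=-2640066.866 m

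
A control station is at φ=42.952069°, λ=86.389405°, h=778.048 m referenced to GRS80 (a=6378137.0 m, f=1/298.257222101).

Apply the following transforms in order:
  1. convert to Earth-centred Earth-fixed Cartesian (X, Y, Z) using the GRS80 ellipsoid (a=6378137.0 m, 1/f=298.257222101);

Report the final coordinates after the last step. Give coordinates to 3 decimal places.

start: φ=42.952069°, λ=86.389405°, h=778.048 m
→ ECEF (a=6378137.000, f=1/298.257222101): X=294481.0450, Y=4666870.9386, Z=4324136.1063

X=294481.045 m, Y=4666870.939 m, Z=4324136.106 m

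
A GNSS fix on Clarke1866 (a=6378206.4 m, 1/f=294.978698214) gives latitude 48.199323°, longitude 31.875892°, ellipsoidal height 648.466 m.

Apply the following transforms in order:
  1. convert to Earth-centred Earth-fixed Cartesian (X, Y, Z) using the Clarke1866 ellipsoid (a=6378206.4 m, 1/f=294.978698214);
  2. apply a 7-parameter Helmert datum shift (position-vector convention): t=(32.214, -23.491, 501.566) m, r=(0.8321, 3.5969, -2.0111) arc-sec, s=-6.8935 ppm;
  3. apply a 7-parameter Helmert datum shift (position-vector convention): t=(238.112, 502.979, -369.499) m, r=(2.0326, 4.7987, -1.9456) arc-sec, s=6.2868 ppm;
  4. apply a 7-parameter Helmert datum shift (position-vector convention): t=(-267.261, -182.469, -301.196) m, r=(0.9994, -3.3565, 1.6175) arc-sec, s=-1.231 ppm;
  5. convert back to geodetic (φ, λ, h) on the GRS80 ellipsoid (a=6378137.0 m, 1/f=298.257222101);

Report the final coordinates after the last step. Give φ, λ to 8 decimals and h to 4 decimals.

φ=48.19449244°, λ=31.87677925°, h=554.1505 m

start: φ=48.199323°, λ=31.875892°, h=648.466 m
→ ECEF (a=6378206.400, f=1/294.978698214): X=3617386.5847, Y=2249513.6237, Z=4731956.7919
→ Helmert 7p (PV): X=3617498.3116, Y=2249420.2668, Z=4732371.7324
→ Helmert 7p (PV): X=3617890.4821, Y=2249856.6305, Z=4731969.9908
→ Helmert 7p (PV): X=3617524.1223, Y=2249676.8354, Z=4731732.7438
→ geod (Bowring, a=6378137.000): φ=48.19449244°, λ=31.87677925°, h=554.1505 m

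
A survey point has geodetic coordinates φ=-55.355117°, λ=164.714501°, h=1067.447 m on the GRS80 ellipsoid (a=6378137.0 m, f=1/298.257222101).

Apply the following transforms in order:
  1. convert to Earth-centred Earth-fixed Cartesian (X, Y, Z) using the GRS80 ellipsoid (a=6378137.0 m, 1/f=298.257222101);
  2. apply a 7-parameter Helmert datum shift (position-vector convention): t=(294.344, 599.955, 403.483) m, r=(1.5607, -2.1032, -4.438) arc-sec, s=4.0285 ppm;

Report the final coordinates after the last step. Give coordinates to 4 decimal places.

start: φ=-55.355117°, λ=164.714501°, h=1067.447 m
→ ECEF (a=6378137.000, f=1/298.257222101): X=-3506163.7524, Y=958224.1418, Z=-5224836.9904
→ Helmert 7p (PV): X=-3505809.6399, Y=958942.9298, Z=-5224483.0563

X=-3505809.6399 m, Y=958942.9298 m, Z=-5224483.0563 m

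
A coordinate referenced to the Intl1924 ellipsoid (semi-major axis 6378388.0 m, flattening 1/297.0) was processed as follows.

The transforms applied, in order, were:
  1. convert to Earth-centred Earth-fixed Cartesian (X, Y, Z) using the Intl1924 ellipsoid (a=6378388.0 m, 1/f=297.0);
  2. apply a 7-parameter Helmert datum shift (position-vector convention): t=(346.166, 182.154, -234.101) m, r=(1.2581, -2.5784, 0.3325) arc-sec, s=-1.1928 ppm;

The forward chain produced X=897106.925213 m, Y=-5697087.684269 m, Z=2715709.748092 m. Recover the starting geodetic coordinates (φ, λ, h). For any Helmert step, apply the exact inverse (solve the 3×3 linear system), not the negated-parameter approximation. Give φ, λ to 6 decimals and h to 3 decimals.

φ=25.365813°, λ=-81.054663°, h=438.956 m

start: X=897106.9252, Y=-5697087.6843, Z=2715709.7481 m
→ Helmert⁻¹: X=896786.5957, Y=-5697261.5137, Z=2715970.6286
→ geod (Bowring, a=6378388.000): φ=25.36581300°, λ=-81.05466300°, h=438.9560 m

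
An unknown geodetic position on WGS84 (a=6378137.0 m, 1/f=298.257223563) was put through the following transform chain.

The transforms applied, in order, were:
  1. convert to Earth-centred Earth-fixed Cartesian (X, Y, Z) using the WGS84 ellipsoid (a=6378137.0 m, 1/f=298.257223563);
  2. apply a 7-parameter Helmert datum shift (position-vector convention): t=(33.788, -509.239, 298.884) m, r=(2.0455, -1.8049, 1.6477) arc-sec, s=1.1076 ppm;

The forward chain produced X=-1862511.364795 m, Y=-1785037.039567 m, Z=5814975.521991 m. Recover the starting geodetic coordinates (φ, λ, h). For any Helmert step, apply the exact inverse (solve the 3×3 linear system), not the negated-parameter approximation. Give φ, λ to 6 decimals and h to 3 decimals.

φ=66.220416°, λ=-136.226072°, h=877.410 m

start: X=-1862511.3648, Y=-1785037.0396, Z=5814975.5220 m
→ Helmert⁻¹: X=-1862506.4635, Y=-1784453.2822, Z=5814704.1915
→ geod (Bowring, a=6378137.000): φ=66.22041600°, λ=-136.22607200°, h=877.4100 m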